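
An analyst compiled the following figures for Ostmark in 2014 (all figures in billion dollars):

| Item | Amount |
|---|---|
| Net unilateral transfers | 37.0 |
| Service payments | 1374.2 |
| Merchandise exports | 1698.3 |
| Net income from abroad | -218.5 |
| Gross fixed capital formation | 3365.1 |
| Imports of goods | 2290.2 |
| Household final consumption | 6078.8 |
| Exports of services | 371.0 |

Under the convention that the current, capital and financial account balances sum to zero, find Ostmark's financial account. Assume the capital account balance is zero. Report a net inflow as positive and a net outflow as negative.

Goods balance = 1698.3 - 2290.2 = -591.9
Services balance = 371.0 - 1374.2 = -1003.2
Trade balance (goods + services) = -591.9 + (-1003.2) = -1595.1
Net primary income = -218.5
Net secondary income = 37.0
Current account = -1595.1 + (-218.5) + 37.0 = -1776.6
Financial account = -(-1776.6) = 1776.6

1776.6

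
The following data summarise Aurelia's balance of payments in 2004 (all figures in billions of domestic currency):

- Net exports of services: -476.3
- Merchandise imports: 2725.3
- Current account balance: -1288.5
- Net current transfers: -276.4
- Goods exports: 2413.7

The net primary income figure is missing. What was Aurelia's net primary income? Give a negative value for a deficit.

Current account = goods balance + services balance + net primary income + net secondary income
Sum of the known components = -1064.3
Net primary income = CA - (known components) = -1288.5 - (-1064.3) = -224.2

-224.2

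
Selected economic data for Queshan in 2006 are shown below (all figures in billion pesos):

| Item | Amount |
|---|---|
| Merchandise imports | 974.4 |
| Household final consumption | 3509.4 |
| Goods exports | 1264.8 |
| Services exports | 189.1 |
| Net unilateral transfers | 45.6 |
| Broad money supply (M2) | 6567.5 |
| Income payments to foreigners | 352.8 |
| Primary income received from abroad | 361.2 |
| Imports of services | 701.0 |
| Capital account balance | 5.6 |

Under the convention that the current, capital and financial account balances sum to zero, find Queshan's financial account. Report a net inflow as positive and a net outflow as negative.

161.9

Goods balance = 1264.8 - 974.4 = 290.4
Services balance = 189.1 - 701.0 = -511.9
Trade balance (goods + services) = 290.4 + (-511.9) = -221.5
Net primary income = 361.2 - 352.8 = 8.4
Net secondary income = 45.6
Current account = -221.5 + 8.4 + 45.6 = -167.5
Financial account = -(-167.5 + 5.6) = 161.9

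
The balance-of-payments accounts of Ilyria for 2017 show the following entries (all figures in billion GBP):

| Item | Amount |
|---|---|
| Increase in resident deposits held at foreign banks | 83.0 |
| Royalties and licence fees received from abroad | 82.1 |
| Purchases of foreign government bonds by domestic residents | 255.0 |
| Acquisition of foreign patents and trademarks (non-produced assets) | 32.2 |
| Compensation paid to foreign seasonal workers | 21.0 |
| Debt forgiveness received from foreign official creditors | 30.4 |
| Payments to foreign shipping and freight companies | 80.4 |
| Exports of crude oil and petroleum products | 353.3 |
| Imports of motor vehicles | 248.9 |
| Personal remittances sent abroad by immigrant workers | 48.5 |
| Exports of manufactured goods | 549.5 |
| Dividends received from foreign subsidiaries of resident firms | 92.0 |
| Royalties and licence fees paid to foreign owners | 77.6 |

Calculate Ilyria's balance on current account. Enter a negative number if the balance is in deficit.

Goods: 353.3 - 248.9 + 549.5 = 653.9
Services: -80.4 + 82.1 - 77.6 = -75.9
Primary income: 92.0 - 21.0 = 71.0
Secondary income: -48.5
Current account = 653.9 + (-75.9) + 71.0 + (-48.5) = 600.5
(Excluded from the current account — financial account: increase in resident deposits held at foreign banks 83.0, purchases of foreign government bonds by domestic residents 255.0; capital account: acquisition of foreign patents and trademarks (non-produced assets) 32.2, debt forgiveness received from foreign official creditors 30.4.)

600.5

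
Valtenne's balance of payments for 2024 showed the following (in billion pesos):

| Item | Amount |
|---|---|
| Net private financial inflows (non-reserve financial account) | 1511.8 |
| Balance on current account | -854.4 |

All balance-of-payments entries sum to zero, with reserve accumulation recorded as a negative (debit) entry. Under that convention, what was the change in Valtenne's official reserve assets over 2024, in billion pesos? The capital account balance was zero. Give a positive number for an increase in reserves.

657.4

Official reserve transactions balance = -((-854.4) + 1511.8) = -657.4
An accumulation of reserves is recorded as a debit (negative entry), so the change in the stock of reserves is the negative of that balance.
Change in official reserves = -(-657.4) = 657.4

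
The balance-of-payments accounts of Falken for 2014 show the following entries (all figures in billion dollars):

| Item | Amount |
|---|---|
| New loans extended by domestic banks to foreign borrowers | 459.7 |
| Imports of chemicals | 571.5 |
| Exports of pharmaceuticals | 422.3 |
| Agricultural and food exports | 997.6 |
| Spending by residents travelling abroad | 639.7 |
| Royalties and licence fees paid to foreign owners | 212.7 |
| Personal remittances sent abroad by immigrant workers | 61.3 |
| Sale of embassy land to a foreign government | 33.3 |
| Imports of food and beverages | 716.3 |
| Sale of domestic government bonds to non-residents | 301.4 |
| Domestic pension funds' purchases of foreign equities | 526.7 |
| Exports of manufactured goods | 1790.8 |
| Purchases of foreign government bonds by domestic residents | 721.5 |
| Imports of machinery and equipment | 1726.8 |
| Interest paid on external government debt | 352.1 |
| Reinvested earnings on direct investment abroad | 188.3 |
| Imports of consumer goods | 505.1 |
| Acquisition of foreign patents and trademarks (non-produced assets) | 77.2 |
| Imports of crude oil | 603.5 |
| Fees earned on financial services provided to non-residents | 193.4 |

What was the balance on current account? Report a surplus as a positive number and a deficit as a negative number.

-1796.6

Goods: -603.5 + 422.3 - 1726.8 + 1790.8 - 716.3 + 997.6 - 571.5 - 505.1 = -912.5
Services: -212.7 - 639.7 + 193.4 = -659.0
Primary income: -352.1 + 188.3 = -163.8
Secondary income: -61.3
Current account = (-912.5) + (-659.0) + (-163.8) + (-61.3) = -1796.6
(Excluded from the current account — financial account: new loans extended by domestic banks to foreign borrowers 459.7, sale of domestic government bonds to non-residents 301.4, domestic pension funds' purchases of foreign equities 526.7, purchases of foreign government bonds by domestic residents 721.5; capital account: sale of embassy land to a foreign government 33.3, acquisition of foreign patents and trademarks (non-produced assets) 77.2.)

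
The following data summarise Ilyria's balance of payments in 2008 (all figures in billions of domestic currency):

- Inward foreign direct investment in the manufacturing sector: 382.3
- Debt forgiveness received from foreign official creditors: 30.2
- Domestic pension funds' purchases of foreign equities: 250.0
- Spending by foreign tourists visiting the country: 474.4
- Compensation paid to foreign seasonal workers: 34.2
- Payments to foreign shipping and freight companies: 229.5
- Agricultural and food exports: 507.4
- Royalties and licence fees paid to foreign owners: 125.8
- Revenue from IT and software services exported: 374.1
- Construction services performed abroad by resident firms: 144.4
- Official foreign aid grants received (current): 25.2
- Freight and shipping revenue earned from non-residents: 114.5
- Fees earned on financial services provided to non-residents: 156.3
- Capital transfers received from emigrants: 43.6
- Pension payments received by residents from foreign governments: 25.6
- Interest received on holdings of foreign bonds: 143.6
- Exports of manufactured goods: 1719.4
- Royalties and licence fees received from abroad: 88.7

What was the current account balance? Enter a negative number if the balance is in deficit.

3384.1

Goods: 507.4 + 1719.4 = 2226.8
Services: 114.5 + 88.7 + 144.4 + 156.3 - 125.8 + 374.1 - 229.5 + 474.4 = 997.1
Primary income: 143.6 - 34.2 = 109.4
Secondary income: 25.6 + 25.2 = 50.8
Current account = 2226.8 + 997.1 + 109.4 + 50.8 = 3384.1
(Excluded from the current account — financial account: inward foreign direct investment in the manufacturing sector 382.3, domestic pension funds' purchases of foreign equities 250.0; capital account: debt forgiveness received from foreign official creditors 30.2, capital transfers received from emigrants 43.6.)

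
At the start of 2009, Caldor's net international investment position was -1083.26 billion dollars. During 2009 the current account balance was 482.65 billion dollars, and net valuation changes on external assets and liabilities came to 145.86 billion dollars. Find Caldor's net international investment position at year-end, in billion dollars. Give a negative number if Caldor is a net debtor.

Change in NIIP = current account + net valuation change = 482.65 + 145.86 = 628.51
End-of-year NIIP = -1083.26 + 628.51 = -454.75

-454.75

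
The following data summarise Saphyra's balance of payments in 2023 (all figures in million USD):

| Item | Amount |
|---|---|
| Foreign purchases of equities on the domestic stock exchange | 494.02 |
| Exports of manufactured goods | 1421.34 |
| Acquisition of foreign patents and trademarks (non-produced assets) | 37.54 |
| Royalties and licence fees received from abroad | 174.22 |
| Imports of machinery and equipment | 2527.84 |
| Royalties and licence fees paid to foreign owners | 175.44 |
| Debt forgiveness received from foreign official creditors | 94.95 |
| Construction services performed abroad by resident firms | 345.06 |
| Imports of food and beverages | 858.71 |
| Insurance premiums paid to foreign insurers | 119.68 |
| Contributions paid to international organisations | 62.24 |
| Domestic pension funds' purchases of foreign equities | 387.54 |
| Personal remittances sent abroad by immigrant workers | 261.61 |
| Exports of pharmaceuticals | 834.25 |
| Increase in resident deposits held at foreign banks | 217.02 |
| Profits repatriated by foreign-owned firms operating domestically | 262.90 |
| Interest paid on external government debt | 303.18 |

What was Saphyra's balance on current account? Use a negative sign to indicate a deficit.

-1796.73

Goods: -2527.84 + 834.25 + 1421.34 - 858.71 = -1130.96
Services: -175.44 + 174.22 + 345.06 - 119.68 = 224.16
Primary income: -303.18 - 262.90 = -566.08
Secondary income: -62.24 - 261.61 = -323.85
Current account = (-1130.96) + 224.16 + (-566.08) + (-323.85) = -1796.73
(Excluded from the current account — financial account: foreign purchases of equities on the domestic stock exchange 494.02, domestic pension funds' purchases of foreign equities 387.54, increase in resident deposits held at foreign banks 217.02; capital account: acquisition of foreign patents and trademarks (non-produced assets) 37.54, debt forgiveness received from foreign official creditors 94.95.)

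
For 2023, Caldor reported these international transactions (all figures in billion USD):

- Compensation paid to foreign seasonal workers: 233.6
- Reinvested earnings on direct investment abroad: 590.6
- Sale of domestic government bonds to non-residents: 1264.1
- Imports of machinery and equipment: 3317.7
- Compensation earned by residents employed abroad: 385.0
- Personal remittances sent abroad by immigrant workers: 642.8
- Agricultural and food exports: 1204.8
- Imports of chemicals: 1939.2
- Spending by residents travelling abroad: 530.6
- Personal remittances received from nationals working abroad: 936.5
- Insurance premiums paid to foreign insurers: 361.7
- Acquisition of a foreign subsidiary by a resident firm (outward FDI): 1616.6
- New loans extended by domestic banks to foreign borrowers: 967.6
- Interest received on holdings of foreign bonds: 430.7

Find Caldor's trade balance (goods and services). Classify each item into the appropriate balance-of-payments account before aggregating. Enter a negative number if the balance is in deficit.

Goods: -3317.7 - 1939.2 + 1204.8 = -4052.1
Services: -361.7 - 530.6 = -892.3
Trade balance = -4052.1 + (-892.3) = -4944.4
(Excluded from the trade balance — primary income: compensation paid to foreign seasonal workers 233.6, reinvested earnings on direct investment abroad 590.6, compensation earned by residents employed abroad 385.0, interest received on holdings of foreign bonds 430.7; financial account: sale of domestic government bonds to non-residents 1264.1, acquisition of a foreign subsidiary by a resident firm (outward FDI) 1616.6, new loans extended by domestic banks to foreign borrowers 967.6; secondary income: personal remittances sent abroad by immigrant workers 642.8, personal remittances received from nationals working abroad 936.5.)

-4944.4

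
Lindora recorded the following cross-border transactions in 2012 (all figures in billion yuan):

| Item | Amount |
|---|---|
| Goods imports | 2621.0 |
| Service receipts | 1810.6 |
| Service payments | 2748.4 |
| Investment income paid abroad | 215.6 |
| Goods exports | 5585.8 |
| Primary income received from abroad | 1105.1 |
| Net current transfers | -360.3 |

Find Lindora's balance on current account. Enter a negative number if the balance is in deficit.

2556.2

Goods balance = 5585.8 - 2621.0 = 2964.8
Services balance = 1810.6 - 2748.4 = -937.8
Trade balance (goods + services) = 2964.8 + (-937.8) = 2027.0
Net primary income = 1105.1 - 215.6 = 889.5
Net secondary income = -360.3
Current account = 2027.0 + 889.5 + (-360.3) = 2556.2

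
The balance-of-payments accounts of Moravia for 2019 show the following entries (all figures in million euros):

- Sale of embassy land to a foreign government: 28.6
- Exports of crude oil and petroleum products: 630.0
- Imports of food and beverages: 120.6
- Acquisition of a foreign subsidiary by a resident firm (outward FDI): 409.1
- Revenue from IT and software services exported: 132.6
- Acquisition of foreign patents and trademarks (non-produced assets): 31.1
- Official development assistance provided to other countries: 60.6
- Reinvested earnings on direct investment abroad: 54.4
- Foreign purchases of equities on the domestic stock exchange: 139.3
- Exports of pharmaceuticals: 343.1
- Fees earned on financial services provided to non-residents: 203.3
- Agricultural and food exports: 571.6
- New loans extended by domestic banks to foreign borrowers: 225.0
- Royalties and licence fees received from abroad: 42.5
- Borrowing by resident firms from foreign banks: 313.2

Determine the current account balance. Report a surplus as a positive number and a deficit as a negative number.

1796.3

Goods: 630.0 - 120.6 + 571.6 + 343.1 = 1424.1
Services: 203.3 + 132.6 + 42.5 = 378.4
Primary income: 54.4
Secondary income: -60.6
Current account = 1424.1 + 378.4 + 54.4 + (-60.6) = 1796.3
(Excluded from the current account — capital account: sale of embassy land to a foreign government 28.6, acquisition of foreign patents and trademarks (non-produced assets) 31.1; financial account: acquisition of a foreign subsidiary by a resident firm (outward FDI) 409.1, foreign purchases of equities on the domestic stock exchange 139.3, new loans extended by domestic banks to foreign borrowers 225.0, borrowing by resident firms from foreign banks 313.2.)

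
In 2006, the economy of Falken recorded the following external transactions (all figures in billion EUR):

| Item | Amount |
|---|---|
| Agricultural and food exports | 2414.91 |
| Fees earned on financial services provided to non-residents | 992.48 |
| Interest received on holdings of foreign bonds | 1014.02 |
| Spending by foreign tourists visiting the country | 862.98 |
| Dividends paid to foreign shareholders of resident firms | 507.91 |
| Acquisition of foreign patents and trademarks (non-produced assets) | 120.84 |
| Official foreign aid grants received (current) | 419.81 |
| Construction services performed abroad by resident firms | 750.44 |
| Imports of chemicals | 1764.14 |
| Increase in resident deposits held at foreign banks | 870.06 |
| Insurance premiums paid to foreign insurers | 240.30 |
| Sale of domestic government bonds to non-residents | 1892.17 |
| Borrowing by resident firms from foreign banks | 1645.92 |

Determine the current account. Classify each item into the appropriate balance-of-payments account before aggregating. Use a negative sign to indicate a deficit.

Goods: -1764.14 + 2414.91 = 650.77
Services: 862.98 - 240.30 + 750.44 + 992.48 = 2365.60
Primary income: -507.91 + 1014.02 = 506.11
Secondary income: 419.81
Current account = 650.77 + 2365.60 + 506.11 + 419.81 = 3942.29
(Excluded from the current account — capital account: acquisition of foreign patents and trademarks (non-produced assets) 120.84; financial account: increase in resident deposits held at foreign banks 870.06, sale of domestic government bonds to non-residents 1892.17, borrowing by resident firms from foreign banks 1645.92.)

3942.29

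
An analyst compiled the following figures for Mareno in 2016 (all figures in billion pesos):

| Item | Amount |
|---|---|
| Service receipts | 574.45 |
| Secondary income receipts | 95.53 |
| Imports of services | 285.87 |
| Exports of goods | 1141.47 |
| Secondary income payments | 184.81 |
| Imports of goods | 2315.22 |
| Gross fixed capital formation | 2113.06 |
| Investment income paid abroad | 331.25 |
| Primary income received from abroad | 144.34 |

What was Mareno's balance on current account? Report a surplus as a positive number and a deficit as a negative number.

Goods balance = 1141.47 - 2315.22 = -1173.75
Services balance = 574.45 - 285.87 = 288.58
Trade balance (goods + services) = -1173.75 + 288.58 = -885.17
Net primary income = 144.34 - 331.25 = -186.91
Net secondary income = 95.53 - 184.81 = -89.28
Current account = -885.17 + (-186.91) + (-89.28) = -1161.36

-1161.36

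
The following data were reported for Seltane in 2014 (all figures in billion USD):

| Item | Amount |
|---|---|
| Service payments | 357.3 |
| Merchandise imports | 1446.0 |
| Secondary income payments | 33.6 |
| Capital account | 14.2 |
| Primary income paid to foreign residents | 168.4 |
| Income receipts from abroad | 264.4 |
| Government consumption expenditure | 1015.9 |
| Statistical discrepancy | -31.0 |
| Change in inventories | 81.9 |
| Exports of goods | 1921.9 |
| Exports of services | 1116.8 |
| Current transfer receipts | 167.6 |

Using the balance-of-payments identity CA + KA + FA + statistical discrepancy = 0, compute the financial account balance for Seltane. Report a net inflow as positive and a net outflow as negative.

-1448.6

Goods balance = 1921.9 - 1446.0 = 475.9
Services balance = 1116.8 - 357.3 = 759.5
Trade balance (goods + services) = 475.9 + 759.5 = 1235.4
Net primary income = 264.4 - 168.4 = 96.0
Net secondary income = 167.6 - 33.6 = 134.0
Current account = 1235.4 + 96.0 + 134.0 = 1465.4
Financial account = -(1465.4 + 14.2 + (-31.0)) = -1448.6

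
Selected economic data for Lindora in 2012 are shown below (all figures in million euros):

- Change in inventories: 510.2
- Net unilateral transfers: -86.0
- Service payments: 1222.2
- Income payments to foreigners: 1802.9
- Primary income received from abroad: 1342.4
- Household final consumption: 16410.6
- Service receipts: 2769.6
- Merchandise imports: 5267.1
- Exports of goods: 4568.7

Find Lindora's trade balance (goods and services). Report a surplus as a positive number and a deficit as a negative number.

849.0

Goods balance = 4568.7 - 5267.1 = -698.4
Services balance = 2769.6 - 1222.2 = 1547.4
Trade balance (goods + services) = -698.4 + 1547.4 = 849.0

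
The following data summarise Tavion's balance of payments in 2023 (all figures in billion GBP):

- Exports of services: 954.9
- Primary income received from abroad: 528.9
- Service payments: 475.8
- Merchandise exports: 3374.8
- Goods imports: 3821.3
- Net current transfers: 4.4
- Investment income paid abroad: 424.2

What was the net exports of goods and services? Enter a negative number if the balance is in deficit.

Goods balance = 3374.8 - 3821.3 = -446.5
Services balance = 954.9 - 475.8 = 479.1
Trade balance (goods + services) = -446.5 + 479.1 = 32.6

32.6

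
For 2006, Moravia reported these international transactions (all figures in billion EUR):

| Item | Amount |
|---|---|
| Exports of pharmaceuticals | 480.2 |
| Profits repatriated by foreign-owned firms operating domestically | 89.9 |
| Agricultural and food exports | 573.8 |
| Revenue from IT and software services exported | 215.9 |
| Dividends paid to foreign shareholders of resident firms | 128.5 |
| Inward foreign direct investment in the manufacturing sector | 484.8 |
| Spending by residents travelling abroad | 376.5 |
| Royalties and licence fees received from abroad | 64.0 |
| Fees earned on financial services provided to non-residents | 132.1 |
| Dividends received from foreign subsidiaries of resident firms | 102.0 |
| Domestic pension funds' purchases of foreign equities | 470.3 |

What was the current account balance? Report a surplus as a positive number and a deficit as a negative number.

973.1

Goods: 480.2 + 573.8 = 1054.0
Services: -376.5 + 132.1 + 64.0 + 215.9 = 35.5
Primary income: -89.9 - 128.5 + 102.0 = -116.4
Current account = 1054.0 + 35.5 + (-116.4) = 973.1
(Excluded from the current account — financial account: inward foreign direct investment in the manufacturing sector 484.8, domestic pension funds' purchases of foreign equities 470.3.)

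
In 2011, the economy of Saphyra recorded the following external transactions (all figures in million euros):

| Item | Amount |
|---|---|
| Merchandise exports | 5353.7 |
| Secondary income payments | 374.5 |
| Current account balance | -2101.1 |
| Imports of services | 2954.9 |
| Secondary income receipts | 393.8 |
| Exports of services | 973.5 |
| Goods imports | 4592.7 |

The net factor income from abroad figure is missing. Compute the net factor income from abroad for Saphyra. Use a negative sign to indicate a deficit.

Current account = goods balance + services balance + net primary income + net secondary income
Sum of the known components = -1201.1
Net factor income from abroad = CA - (known components) = -2101.1 - (-1201.1) = -900.0

-900.0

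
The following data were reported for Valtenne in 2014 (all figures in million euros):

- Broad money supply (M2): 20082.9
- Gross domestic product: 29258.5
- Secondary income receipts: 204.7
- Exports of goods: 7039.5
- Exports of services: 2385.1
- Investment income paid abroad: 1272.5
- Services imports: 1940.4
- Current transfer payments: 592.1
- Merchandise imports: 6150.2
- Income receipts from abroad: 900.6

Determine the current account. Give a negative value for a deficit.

Goods balance = 7039.5 - 6150.2 = 889.3
Services balance = 2385.1 - 1940.4 = 444.7
Trade balance (goods + services) = 889.3 + 444.7 = 1334.0
Net primary income = 900.6 - 1272.5 = -371.9
Net secondary income = 204.7 - 592.1 = -387.4
Current account = 1334.0 + (-371.9) + (-387.4) = 574.7

574.7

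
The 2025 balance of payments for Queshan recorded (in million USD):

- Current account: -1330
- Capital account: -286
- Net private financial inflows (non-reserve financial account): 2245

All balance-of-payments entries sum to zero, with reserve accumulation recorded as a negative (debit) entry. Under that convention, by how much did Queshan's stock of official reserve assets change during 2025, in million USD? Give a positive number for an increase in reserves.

629

Official reserve transactions balance = -((-1330) + (-286) + 2245) = -629
An accumulation of reserves is recorded as a debit (negative entry), so the change in the stock of reserves is the negative of that balance.
Change in official reserves = -(-629) = 629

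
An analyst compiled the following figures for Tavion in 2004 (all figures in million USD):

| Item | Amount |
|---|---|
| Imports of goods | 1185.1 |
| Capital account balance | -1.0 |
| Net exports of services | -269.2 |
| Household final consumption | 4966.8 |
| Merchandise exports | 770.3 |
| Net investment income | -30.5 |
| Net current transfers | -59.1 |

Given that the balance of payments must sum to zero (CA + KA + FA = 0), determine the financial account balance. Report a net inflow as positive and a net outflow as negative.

774.6

Goods balance = 770.3 - 1185.1 = -414.8
Services balance = -269.2
Trade balance (goods + services) = -414.8 + (-269.2) = -684.0
Net primary income = -30.5
Net secondary income = -59.1
Current account = -684.0 + (-30.5) + (-59.1) = -773.6
Financial account = -(-773.6 + (-1.0)) = 774.6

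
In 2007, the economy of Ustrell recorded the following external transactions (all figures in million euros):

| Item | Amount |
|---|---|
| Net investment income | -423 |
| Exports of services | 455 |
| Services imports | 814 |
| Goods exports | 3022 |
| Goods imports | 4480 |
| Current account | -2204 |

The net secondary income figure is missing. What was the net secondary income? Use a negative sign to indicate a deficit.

Current account = goods balance + services balance + net primary income + net secondary income
Sum of the known components = -2240
Net secondary income = CA - (known components) = -2204 - (-2240) = 36

36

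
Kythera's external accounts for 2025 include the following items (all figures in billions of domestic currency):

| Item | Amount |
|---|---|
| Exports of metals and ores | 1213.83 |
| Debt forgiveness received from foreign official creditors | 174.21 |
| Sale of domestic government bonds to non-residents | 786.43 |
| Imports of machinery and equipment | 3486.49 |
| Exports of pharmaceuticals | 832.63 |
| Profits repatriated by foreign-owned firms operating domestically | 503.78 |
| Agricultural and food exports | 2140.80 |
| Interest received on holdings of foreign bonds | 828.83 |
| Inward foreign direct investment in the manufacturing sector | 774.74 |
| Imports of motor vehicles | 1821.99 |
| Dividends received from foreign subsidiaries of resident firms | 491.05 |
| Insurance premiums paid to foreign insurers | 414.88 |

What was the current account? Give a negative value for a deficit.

-720.00

Goods: -3486.49 + 832.63 + 2140.80 + 1213.83 - 1821.99 = -1121.22
Services: -414.88
Primary income: 491.05 + 828.83 - 503.78 = 816.10
Current account = (-1121.22) + (-414.88) + 816.10 = -720.00
(Excluded from the current account — capital account: debt forgiveness received from foreign official creditors 174.21; financial account: sale of domestic government bonds to non-residents 786.43, inward foreign direct investment in the manufacturing sector 774.74.)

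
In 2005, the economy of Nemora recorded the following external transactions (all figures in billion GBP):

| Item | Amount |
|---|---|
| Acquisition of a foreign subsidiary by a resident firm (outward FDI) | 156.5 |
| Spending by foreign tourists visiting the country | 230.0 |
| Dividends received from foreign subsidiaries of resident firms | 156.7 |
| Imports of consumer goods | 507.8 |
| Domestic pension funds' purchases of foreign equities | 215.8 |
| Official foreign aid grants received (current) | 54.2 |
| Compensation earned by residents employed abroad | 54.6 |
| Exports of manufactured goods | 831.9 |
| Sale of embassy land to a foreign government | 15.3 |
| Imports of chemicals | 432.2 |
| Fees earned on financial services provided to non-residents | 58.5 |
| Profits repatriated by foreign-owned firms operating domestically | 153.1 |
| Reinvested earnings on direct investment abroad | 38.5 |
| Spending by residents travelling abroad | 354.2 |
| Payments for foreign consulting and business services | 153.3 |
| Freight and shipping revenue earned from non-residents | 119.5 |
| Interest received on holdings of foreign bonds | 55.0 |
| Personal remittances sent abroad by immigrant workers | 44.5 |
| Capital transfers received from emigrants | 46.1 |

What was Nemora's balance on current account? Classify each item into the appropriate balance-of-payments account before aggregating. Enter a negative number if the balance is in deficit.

Goods: -432.2 + 831.9 - 507.8 = -108.1
Services: 119.5 - 354.2 + 230.0 + 58.5 - 153.3 = -99.5
Primary income: 156.7 + 38.5 + 54.6 - 153.1 + 55.0 = 151.7
Secondary income: 54.2 - 44.5 = 9.7
Current account = (-108.1) + (-99.5) + 151.7 + 9.7 = -46.2
(Excluded from the current account — financial account: acquisition of a foreign subsidiary by a resident firm (outward FDI) 156.5, domestic pension funds' purchases of foreign equities 215.8; capital account: sale of embassy land to a foreign government 15.3, capital transfers received from emigrants 46.1.)

-46.2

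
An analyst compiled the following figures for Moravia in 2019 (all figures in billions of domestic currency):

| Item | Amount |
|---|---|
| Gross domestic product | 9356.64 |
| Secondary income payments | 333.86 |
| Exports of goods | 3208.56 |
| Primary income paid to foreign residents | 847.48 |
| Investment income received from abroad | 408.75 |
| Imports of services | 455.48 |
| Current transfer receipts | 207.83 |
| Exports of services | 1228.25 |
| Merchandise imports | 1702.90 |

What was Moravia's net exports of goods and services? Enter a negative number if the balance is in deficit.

2278.43

Goods balance = 3208.56 - 1702.90 = 1505.66
Services balance = 1228.25 - 455.48 = 772.77
Trade balance (goods + services) = 1505.66 + 772.77 = 2278.43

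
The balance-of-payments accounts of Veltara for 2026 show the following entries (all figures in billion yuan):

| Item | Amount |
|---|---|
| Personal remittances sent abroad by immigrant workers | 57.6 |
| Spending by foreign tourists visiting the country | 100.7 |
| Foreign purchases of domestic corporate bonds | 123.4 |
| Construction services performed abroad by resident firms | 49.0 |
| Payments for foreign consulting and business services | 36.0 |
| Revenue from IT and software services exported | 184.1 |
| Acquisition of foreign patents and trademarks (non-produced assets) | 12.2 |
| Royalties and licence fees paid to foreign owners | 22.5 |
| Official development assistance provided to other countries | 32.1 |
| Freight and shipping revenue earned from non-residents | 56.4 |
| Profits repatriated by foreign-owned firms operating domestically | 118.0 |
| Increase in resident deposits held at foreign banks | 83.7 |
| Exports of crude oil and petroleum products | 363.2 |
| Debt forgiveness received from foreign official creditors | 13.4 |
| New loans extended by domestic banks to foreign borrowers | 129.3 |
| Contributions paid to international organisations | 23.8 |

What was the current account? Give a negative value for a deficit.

463.4

Goods: 363.2
Services: -36.0 + 56.4 - 22.5 + 49.0 + 100.7 + 184.1 = 331.7
Primary income: -118.0
Secondary income: -32.1 - 57.6 - 23.8 = -113.5
Current account = 363.2 + 331.7 + (-118.0) + (-113.5) = 463.4
(Excluded from the current account — financial account: foreign purchases of domestic corporate bonds 123.4, increase in resident deposits held at foreign banks 83.7, new loans extended by domestic banks to foreign borrowers 129.3; capital account: acquisition of foreign patents and trademarks (non-produced assets) 12.2, debt forgiveness received from foreign official creditors 13.4.)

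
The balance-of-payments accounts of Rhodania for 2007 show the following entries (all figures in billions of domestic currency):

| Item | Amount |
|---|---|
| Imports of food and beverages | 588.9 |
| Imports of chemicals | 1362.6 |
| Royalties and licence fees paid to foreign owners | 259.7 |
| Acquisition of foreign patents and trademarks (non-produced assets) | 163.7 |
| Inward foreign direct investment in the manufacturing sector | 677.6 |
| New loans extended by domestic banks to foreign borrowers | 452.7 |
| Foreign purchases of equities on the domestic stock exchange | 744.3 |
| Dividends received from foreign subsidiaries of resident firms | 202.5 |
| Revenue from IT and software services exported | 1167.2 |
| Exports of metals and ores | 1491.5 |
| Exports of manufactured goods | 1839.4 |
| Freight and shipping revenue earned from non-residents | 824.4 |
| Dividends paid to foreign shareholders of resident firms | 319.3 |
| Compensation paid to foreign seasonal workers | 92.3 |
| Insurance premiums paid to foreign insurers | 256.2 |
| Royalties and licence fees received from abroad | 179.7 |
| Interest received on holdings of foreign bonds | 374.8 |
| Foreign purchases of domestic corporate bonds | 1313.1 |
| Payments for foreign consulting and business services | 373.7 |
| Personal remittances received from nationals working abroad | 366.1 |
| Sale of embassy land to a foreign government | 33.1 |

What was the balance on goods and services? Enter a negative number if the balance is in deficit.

Goods: 1491.5 - 588.9 + 1839.4 - 1362.6 = 1379.4
Services: -256.2 - 373.7 + 179.7 - 259.7 + 1167.2 + 824.4 = 1281.7
Trade balance = 1379.4 + 1281.7 = 2661.1
(Excluded from the trade balance — capital account: acquisition of foreign patents and trademarks (non-produced assets) 163.7, sale of embassy land to a foreign government 33.1; financial account: inward foreign direct investment in the manufacturing sector 677.6, new loans extended by domestic banks to foreign borrowers 452.7, foreign purchases of equities on the domestic stock exchange 744.3, foreign purchases of domestic corporate bonds 1313.1; primary income: dividends received from foreign subsidiaries of resident firms 202.5, dividends paid to foreign shareholders of resident firms 319.3, compensation paid to foreign seasonal workers 92.3, interest received on holdings of foreign bonds 374.8; secondary income: personal remittances received from nationals working abroad 366.1.)

2661.1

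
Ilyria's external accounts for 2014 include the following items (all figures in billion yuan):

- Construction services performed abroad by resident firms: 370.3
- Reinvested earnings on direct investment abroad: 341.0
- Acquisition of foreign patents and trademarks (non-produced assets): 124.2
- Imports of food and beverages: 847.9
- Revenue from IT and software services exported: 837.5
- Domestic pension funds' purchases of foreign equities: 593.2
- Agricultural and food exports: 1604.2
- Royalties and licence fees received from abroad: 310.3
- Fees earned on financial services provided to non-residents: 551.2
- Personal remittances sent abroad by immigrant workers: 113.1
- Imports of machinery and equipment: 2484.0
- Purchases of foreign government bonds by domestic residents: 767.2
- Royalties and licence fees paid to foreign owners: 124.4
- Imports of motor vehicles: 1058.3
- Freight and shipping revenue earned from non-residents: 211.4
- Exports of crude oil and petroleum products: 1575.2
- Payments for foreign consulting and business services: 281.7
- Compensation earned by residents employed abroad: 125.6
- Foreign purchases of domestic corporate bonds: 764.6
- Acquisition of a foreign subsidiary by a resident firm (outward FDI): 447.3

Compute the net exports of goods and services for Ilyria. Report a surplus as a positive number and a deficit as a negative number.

663.8

Goods: -1058.3 + 1604.2 - 847.9 - 2484.0 + 1575.2 = -1210.8
Services: 310.3 + 370.3 - 124.4 - 281.7 + 211.4 + 837.5 + 551.2 = 1874.6
Trade balance = -1210.8 + 1874.6 = 663.8
(Excluded from the trade balance — primary income: reinvested earnings on direct investment abroad 341.0, compensation earned by residents employed abroad 125.6; capital account: acquisition of foreign patents and trademarks (non-produced assets) 124.2; financial account: domestic pension funds' purchases of foreign equities 593.2, purchases of foreign government bonds by domestic residents 767.2, foreign purchases of domestic corporate bonds 764.6, acquisition of a foreign subsidiary by a resident firm (outward FDI) 447.3; secondary income: personal remittances sent abroad by immigrant workers 113.1.)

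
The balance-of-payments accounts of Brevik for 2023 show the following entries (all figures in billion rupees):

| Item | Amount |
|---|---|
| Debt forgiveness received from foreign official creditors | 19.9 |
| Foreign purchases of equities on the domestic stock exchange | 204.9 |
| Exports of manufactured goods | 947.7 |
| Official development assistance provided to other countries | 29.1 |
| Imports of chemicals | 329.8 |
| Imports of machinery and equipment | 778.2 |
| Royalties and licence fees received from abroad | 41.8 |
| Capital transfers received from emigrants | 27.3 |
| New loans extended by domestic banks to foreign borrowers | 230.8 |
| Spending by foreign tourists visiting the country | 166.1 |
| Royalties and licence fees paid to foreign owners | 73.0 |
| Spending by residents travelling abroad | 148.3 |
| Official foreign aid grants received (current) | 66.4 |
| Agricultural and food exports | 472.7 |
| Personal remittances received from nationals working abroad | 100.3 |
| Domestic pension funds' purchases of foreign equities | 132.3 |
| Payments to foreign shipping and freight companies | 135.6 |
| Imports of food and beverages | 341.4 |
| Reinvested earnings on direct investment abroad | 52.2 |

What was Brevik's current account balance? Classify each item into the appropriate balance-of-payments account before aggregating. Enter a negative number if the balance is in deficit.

11.8

Goods: 947.7 - 329.8 + 472.7 - 778.2 - 341.4 = -29.0
Services: 41.8 + 166.1 - 148.3 - 73.0 - 135.6 = -149.0
Primary income: 52.2
Secondary income: -29.1 + 66.4 + 100.3 = 137.6
Current account = (-29.0) + (-149.0) + 52.2 + 137.6 = 11.8
(Excluded from the current account — capital account: debt forgiveness received from foreign official creditors 19.9, capital transfers received from emigrants 27.3; financial account: foreign purchases of equities on the domestic stock exchange 204.9, new loans extended by domestic banks to foreign borrowers 230.8, domestic pension funds' purchases of foreign equities 132.3.)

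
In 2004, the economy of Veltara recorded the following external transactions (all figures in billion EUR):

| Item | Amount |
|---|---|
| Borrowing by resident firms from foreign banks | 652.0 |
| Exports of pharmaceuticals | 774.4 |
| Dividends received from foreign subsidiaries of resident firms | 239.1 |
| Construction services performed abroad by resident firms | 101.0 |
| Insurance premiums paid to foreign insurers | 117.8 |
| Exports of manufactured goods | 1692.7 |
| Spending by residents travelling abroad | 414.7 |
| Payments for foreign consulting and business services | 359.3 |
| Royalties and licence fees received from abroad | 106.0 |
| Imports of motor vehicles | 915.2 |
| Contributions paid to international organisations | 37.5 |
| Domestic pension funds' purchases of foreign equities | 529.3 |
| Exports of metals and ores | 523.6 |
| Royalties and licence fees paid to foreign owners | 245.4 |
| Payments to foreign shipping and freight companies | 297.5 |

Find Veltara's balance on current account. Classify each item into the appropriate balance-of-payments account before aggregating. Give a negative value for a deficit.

Goods: -915.2 + 1692.7 + 774.4 + 523.6 = 2075.5
Services: -245.4 + 106.0 - 117.8 - 359.3 - 414.7 + 101.0 - 297.5 = -1227.7
Primary income: 239.1
Secondary income: -37.5
Current account = 2075.5 + (-1227.7) + 239.1 + (-37.5) = 1049.4
(Excluded from the current account — financial account: borrowing by resident firms from foreign banks 652.0, domestic pension funds' purchases of foreign equities 529.3.)

1049.4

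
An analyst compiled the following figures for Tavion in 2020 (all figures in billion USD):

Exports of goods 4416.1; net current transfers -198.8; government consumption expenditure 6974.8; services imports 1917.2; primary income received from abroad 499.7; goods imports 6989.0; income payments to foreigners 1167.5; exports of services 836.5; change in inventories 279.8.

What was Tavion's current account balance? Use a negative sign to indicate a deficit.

Goods balance = 4416.1 - 6989.0 = -2572.9
Services balance = 836.5 - 1917.2 = -1080.7
Trade balance (goods + services) = -2572.9 + (-1080.7) = -3653.6
Net primary income = 499.7 - 1167.5 = -667.8
Net secondary income = -198.8
Current account = -3653.6 + (-667.8) + (-198.8) = -4520.2

-4520.2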